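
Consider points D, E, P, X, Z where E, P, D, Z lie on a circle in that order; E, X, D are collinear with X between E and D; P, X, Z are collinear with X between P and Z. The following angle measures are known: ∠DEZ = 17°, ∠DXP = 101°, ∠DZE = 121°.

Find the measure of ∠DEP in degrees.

∠DEP = 59°

1. ∠EDZ = 42°  [△EDZ]
2. ∠EXP = 79°  [linear pair at X on ED]
3. ∠EPZ = 42°  [same arc EZ]
4. ∠DEP = 59°  [△EXP]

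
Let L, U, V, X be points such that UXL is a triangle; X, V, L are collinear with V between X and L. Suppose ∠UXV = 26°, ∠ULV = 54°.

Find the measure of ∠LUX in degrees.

1. ∠LXU = 26°  [V on ray XL]
2. ∠ULX = 54°  [V on ray LX]
3. ∠LUX = 100°  [△UXL]

∠LUX = 100°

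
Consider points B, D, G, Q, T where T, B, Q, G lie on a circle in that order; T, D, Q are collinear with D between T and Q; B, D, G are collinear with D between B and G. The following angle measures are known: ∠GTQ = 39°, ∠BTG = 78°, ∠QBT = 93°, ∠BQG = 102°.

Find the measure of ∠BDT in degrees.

1. ∠GBQ = 39°  [same arc QG]
2. ∠QGT = 87°  [cyclic TBQG, opposite ∠B+∠G]
3. ∠BGQ = 39°  [△BQG]
4. ∠GQT = 54°  [△TQG]
5. ∠BTQ = 39°  [same arc BQ]
6. ∠GBT = 54°  [same arc TG]
7. ∠BDT = 87°  [△TDB]

∠BDT = 87°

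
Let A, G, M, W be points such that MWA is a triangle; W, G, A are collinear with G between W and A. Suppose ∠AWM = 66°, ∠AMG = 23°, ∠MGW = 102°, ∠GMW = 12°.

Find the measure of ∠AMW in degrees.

∠AMW = 35°

1. ∠AGM = 78°  [linear pair at G on WA]
2. ∠GAM = 79°  [△MGA]
3. ∠MAW = 79°  [G on ray AW]
4. ∠AMW = 35°  [△MWA]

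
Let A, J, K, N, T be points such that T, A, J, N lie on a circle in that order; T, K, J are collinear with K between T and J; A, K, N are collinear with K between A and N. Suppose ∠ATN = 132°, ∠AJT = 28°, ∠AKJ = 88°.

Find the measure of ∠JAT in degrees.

∠JAT = 84°

1. ∠ANT = 28°  [same arc TA]
2. ∠AKT = 92°  [linear pair at K on TJ]
3. ∠NAT = 20°  [△TAN]
4. ∠ATJ = 68°  [△TKA]
5. ∠JAT = 84°  [△TAJ]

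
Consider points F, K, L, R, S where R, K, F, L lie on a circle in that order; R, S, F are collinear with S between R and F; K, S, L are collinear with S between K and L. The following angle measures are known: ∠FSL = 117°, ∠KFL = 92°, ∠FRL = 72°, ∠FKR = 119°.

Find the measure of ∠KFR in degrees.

∠KFR = 45°

1. ∠KSR = 117°  [vertical angles at S]
2. ∠FKL = 72°  [same arc FL]
3. ∠FSK = 63°  [linear pair at S on RF]
4. ∠KFR = 45°  [△KSF]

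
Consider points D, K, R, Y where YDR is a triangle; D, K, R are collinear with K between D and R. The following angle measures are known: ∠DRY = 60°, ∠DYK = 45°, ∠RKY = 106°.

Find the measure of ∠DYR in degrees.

1. ∠DKY = 74°  [linear pair at K on DR]
2. ∠KDY = 61°  [△YDK]
3. ∠RDY = 61°  [K on ray DR]
4. ∠DYR = 59°  [△YDR]

∠DYR = 59°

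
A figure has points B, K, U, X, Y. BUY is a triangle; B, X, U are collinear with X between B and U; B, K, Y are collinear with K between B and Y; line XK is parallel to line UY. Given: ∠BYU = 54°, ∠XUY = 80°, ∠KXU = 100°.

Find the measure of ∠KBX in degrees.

∠KBX = 46°

1. ∠BKX = 54°  [XK∥UY, corresponding at K]
2. ∠BXK = 80°  [linear pair at X on BU]
3. ∠KBX = 46°  [△BXK]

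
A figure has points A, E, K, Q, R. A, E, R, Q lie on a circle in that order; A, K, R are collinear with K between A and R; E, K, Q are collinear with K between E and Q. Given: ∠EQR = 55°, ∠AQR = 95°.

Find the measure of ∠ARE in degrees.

∠ARE = 40°

1. ∠EAR = 55°  [same arc ER]
2. ∠AER = 85°  [cyclic AERQ, opposite ∠E+∠Q]
3. ∠ARE = 40°  [△AER]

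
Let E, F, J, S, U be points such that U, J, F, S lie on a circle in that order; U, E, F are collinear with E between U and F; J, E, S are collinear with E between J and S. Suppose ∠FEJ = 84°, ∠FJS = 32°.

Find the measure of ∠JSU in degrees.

∠JSU = 64°

1. ∠SEU = 84°  [vertical angles at E]
2. ∠FUS = 32°  [same arc FS]
3. ∠JSU = 64°  [△UES]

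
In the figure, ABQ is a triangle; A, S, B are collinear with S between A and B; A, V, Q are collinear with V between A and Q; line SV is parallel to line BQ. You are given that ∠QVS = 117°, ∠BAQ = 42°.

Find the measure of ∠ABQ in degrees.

1. ∠AVS = 63°  [linear pair at V on AQ]
2. ∠SAV = 42°  [S on AB, V on AQ]
3. ∠ASV = 75°  [△ASV]
4. ∠ABQ = 75°  [SV∥BQ, corresponding at S]

∠ABQ = 75°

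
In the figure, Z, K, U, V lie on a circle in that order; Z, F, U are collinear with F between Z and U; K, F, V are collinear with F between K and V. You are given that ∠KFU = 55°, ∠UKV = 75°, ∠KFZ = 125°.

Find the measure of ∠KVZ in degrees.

1. ∠VFZ = 55°  [vertical angles at F]
2. ∠UZV = 75°  [same arc UV]
3. ∠KVZ = 50°  [△ZFV]

∠KVZ = 50°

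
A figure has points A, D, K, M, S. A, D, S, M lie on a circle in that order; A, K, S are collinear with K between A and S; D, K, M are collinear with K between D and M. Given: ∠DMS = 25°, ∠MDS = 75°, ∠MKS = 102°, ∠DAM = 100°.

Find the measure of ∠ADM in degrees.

∠ADM = 53°

1. ∠DAS = 25°  [same arc DS]
2. ∠AKD = 102°  [vertical angles at K]
3. ∠ADM = 53°  [△AKD]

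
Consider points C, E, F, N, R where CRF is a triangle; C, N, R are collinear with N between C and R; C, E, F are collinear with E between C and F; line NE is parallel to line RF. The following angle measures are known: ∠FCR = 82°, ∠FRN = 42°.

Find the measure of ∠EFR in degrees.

1. ∠CRF = 42°  [N on ray RC]
2. ∠CFR = 56°  [△CRF]
3. ∠EFR = 56°  [E on ray FC]

∠EFR = 56°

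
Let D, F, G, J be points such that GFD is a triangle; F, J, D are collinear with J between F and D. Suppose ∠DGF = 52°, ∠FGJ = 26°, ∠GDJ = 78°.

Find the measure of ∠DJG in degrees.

∠DJG = 76°

1. ∠FDG = 78°  [J on ray DF]
2. ∠DFG = 50°  [△GFD]
3. ∠GFJ = 50°  [J on ray FD]
4. ∠FJG = 104°  [△GFJ]
5. ∠DJG = 76°  [linear pair at J on FD]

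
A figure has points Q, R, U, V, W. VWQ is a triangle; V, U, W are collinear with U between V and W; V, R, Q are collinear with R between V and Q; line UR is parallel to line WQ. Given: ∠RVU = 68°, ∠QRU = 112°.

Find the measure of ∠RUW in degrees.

∠RUW = 136°

1. ∠URV = 68°  [linear pair at R on VQ]
2. ∠RUV = 44°  [△VUR]
3. ∠RUW = 136°  [linear pair at U on VW]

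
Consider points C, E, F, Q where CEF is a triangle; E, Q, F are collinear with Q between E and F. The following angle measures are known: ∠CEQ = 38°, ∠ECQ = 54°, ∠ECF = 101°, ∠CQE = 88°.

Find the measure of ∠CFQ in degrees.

∠CFQ = 41°

1. ∠CEF = 38°  [Q on ray EF]
2. ∠CFE = 41°  [△CEF]
3. ∠CFQ = 41°  [Q on ray FE]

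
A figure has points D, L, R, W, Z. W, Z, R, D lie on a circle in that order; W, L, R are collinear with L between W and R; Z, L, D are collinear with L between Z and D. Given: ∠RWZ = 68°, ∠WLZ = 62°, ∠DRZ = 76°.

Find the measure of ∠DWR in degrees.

∠DWR = 36°

1. ∠RDZ = 68°  [same arc ZR]
2. ∠DZR = 36°  [△ZRD]
3. ∠DWR = 36°  [same arc RD]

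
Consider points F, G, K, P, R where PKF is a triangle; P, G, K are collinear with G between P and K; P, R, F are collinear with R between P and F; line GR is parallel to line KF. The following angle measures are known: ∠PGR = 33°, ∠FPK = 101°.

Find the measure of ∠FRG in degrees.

1. ∠FKP = 33°  [GR∥KF, corresponding at G]
2. ∠KFP = 46°  [△PKF]
3. ∠GRP = 46°  [GR∥KF, corresponding at R]
4. ∠FRG = 134°  [linear pair at R on PF]

∠FRG = 134°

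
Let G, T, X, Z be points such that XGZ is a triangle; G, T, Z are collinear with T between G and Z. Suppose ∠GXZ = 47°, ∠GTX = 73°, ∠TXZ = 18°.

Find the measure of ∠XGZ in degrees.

∠XGZ = 78°

1. ∠XTZ = 107°  [linear pair at T on GZ]
2. ∠TZX = 55°  [△XTZ]
3. ∠GZX = 55°  [T on ray ZG]
4. ∠XGZ = 78°  [△XGZ]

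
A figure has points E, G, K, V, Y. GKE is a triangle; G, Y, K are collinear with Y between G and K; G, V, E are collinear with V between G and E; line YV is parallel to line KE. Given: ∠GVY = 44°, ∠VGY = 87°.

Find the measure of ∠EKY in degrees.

∠EKY = 49°

1. ∠GYV = 49°  [△GYV]
2. ∠KYV = 131°  [linear pair at Y on GK]
3. ∠EKY = 49°  [YV∥KE, co-interior at K–Y]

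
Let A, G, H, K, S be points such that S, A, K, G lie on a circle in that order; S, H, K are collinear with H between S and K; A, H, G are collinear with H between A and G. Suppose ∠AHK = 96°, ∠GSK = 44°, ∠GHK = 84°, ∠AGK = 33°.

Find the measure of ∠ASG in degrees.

1. ∠GHS = 96°  [vertical angles at H]
2. ∠AHS = 84°  [linear pair at H on SK]
3. ∠AGS = 40°  [△SHG]
4. ∠ASK = 33°  [same arc AK]
5. ∠GAS = 63°  [△SHA]
6. ∠ASG = 77°  [△SAG]

∠ASG = 77°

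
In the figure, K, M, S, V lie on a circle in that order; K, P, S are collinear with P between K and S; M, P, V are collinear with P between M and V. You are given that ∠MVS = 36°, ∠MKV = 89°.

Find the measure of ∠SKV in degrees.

∠SKV = 53°

1. ∠MSV = 91°  [cyclic KMSV, opposite ∠K+∠S]
2. ∠SMV = 53°  [△MSV]
3. ∠SKV = 53°  [same arc SV]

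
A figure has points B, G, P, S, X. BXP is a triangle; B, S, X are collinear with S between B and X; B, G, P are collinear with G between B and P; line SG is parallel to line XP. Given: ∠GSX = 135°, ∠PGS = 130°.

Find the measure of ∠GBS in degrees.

1. ∠BSG = 45°  [linear pair at S on BX]
2. ∠BGS = 50°  [linear pair at G on BP]
3. ∠GBS = 85°  [△BSG]

∠GBS = 85°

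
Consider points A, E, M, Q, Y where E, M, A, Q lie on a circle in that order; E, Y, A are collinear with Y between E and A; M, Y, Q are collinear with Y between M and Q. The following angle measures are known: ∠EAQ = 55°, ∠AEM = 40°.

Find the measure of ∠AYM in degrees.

1. ∠EMQ = 55°  [same arc EQ]
2. ∠EYM = 85°  [△EYM]
3. ∠AYM = 95°  [linear pair at Y on EA]

∠AYM = 95°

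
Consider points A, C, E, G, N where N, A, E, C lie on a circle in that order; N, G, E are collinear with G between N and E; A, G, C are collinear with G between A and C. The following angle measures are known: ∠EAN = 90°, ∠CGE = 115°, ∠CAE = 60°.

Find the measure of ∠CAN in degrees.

∠CAN = 30°

1. ∠ECN = 90°  [cyclic NAEC, opposite ∠A+∠C]
2. ∠CNE = 60°  [same arc EC]
3. ∠CEN = 30°  [△NEC]
4. ∠CAN = 30°  [same arc NC]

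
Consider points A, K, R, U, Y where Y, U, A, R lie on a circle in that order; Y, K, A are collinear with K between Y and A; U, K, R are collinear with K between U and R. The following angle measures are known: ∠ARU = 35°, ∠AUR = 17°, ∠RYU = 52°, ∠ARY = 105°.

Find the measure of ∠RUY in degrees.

1. ∠AYR = 17°  [same arc AR]
2. ∠RAY = 58°  [△YAR]
3. ∠RUY = 58°  [same arc YR]

∠RUY = 58°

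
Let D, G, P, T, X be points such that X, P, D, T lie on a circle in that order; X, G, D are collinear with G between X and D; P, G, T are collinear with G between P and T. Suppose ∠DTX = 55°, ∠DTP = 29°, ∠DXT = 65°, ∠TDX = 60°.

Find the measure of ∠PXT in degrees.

∠PXT = 94°

1. ∠DPT = 65°  [same arc DT]
2. ∠PDT = 86°  [△PDT]
3. ∠PXT = 94°  [cyclic XPDT, opposite ∠X+∠D]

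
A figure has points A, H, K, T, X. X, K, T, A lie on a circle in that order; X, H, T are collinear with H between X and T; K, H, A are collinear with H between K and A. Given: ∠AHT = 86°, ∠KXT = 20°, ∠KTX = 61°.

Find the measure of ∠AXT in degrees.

1. ∠AHX = 94°  [linear pair at H on XT]
2. ∠KAX = 61°  [same arc XK]
3. ∠AXT = 25°  [△XHA]

∠AXT = 25°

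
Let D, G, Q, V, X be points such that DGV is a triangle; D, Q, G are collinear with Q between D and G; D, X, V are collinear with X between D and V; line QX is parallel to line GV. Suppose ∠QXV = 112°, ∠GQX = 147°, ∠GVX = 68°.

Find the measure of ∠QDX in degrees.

1. ∠DXQ = 68°  [linear pair at X on DV]
2. ∠DQX = 33°  [linear pair at Q on DG]
3. ∠QDX = 79°  [△DQX]

∠QDX = 79°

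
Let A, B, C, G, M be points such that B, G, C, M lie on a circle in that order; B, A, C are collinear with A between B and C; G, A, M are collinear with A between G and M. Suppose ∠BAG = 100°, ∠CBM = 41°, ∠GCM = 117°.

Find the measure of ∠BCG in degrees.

∠BCG = 59°

1. ∠CAG = 80°  [linear pair at A on BC]
2. ∠CGM = 41°  [same arc CM]
3. ∠BCG = 59°  [△GAC]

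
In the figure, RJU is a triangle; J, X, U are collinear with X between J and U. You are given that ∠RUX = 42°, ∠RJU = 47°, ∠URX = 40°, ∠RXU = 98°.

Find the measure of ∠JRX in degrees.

∠JRX = 51°

1. ∠RJX = 47°  [X on ray JU]
2. ∠JXR = 82°  [linear pair at X on JU]
3. ∠JRX = 51°  [△RJX]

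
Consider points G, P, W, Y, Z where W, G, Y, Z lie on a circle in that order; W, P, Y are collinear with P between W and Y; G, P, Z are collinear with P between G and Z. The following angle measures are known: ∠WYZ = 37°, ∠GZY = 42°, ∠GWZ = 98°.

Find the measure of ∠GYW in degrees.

∠GYW = 45°

1. ∠WGZ = 37°  [same arc WZ]
2. ∠GZW = 45°  [△WGZ]
3. ∠GYW = 45°  [same arc WG]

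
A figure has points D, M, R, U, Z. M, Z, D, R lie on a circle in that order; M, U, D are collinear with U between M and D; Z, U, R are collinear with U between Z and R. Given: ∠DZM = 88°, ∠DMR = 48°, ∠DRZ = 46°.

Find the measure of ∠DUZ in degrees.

1. ∠DZR = 48°  [same arc DR]
2. ∠DMZ = 46°  [same arc ZD]
3. ∠MDZ = 46°  [△MZD]
4. ∠DUZ = 86°  [△ZUD]

∠DUZ = 86°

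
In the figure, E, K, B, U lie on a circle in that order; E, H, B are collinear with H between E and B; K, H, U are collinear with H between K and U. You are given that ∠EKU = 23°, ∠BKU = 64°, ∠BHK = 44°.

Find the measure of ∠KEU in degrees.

1. ∠BEU = 64°  [same arc BU]
2. ∠EHU = 44°  [vertical angles at H]
3. ∠EUK = 72°  [△EHU]
4. ∠KEU = 85°  [△EKU]

∠KEU = 85°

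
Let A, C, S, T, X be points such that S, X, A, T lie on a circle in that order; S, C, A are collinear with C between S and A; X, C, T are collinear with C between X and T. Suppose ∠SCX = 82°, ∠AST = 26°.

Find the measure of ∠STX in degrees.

1. ∠ACT = 82°  [vertical angles at C]
2. ∠SCT = 98°  [linear pair at C on SA]
3. ∠STX = 56°  [△SCT]

∠STX = 56°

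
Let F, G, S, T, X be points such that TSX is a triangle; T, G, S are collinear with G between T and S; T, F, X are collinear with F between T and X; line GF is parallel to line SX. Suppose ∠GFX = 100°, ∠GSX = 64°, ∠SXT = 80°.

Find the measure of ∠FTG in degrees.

1. ∠TSX = 64°  [G on ray ST]
2. ∠STX = 36°  [△TSX]
3. ∠FTG = 36°  [G on TS, F on TX]

∠FTG = 36°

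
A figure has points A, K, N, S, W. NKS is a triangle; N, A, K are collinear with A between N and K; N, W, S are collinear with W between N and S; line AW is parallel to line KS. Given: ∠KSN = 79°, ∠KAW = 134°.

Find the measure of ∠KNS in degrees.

1. ∠AWN = 79°  [AW∥KS, corresponding at W]
2. ∠NAW = 46°  [linear pair at A on NK]
3. ∠ANW = 55°  [△NAW]
4. ∠KNS = 55°  [A on NK, W on NS]

∠KNS = 55°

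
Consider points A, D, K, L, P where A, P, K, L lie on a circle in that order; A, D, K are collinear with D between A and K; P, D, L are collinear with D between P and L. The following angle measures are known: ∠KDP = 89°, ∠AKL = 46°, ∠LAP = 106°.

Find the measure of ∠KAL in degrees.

1. ∠ADL = 89°  [vertical angles at D]
2. ∠APL = 46°  [same arc AL]
3. ∠ALP = 28°  [△APL]
4. ∠KAL = 63°  [△ADL]

∠KAL = 63°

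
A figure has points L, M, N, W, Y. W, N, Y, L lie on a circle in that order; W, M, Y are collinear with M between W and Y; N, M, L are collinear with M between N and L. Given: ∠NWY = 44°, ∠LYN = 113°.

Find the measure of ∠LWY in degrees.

∠LWY = 23°

1. ∠NLY = 44°  [same arc NY]
2. ∠LNY = 23°  [△NYL]
3. ∠LWY = 23°  [same arc YL]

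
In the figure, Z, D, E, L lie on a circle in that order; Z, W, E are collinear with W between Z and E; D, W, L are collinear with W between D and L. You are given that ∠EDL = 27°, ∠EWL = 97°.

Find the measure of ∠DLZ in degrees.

1. ∠EZL = 27°  [same arc EL]
2. ∠LWZ = 83°  [linear pair at W on ZE]
3. ∠DLZ = 70°  [△ZWL]

∠DLZ = 70°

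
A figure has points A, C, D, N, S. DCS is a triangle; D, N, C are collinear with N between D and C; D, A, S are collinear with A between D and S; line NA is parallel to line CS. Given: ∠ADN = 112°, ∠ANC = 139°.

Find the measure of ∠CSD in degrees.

1. ∠AND = 41°  [linear pair at N on DC]
2. ∠DAN = 27°  [△DNA]
3. ∠CSD = 27°  [NA∥CS, corresponding at A]

∠CSD = 27°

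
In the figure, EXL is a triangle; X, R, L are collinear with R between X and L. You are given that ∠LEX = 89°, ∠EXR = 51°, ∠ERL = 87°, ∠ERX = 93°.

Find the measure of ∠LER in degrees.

∠LER = 53°

1. ∠EXL = 51°  [R on ray XL]
2. ∠ELX = 40°  [△EXL]
3. ∠ELR = 40°  [R on ray LX]
4. ∠LER = 53°  [△ERL]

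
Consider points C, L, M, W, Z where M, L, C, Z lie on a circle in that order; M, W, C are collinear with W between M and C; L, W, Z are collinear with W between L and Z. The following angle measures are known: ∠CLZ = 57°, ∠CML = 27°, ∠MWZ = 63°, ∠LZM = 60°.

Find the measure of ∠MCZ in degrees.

∠MCZ = 36°

1. ∠CZL = 27°  [same arc LC]
2. ∠CWZ = 117°  [linear pair at W on MC]
3. ∠MCZ = 36°  [△CWZ]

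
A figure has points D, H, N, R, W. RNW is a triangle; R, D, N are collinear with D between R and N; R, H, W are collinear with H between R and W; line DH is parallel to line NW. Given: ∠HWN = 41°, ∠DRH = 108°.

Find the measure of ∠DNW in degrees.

1. ∠NWR = 41°  [H on ray WR]
2. ∠NRW = 108°  [D on RN, H on RW]
3. ∠RNW = 31°  [△RNW]
4. ∠DNW = 31°  [D on ray NR]

∠DNW = 31°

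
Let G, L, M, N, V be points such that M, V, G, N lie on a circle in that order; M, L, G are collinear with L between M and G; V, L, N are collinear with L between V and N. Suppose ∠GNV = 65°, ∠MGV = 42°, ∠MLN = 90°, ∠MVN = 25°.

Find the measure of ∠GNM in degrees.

∠GNM = 107°

1. ∠GMV = 65°  [same arc VG]
2. ∠GVM = 73°  [△MVG]
3. ∠GNM = 107°  [cyclic MVGN, opposite ∠V+∠N]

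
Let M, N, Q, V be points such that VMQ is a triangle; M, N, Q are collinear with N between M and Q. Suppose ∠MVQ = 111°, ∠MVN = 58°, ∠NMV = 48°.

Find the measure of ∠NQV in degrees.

∠NQV = 21°

1. ∠QMV = 48°  [N on ray MQ]
2. ∠MQV = 21°  [△VMQ]
3. ∠NQV = 21°  [N on ray QM]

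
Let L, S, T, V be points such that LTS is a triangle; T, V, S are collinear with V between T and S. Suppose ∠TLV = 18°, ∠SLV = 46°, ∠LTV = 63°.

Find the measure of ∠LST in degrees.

1. ∠LVT = 99°  [△LTV]
2. ∠LVS = 81°  [linear pair at V on TS]
3. ∠LSV = 53°  [△LVS]
4. ∠LST = 53°  [V on ray ST]

∠LST = 53°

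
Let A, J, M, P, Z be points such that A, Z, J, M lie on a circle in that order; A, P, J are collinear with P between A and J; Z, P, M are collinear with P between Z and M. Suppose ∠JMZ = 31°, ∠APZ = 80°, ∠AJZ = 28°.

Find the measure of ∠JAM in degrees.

∠JAM = 52°

1. ∠JPM = 80°  [vertical angles at P]
2. ∠AMZ = 28°  [same arc AZ]
3. ∠APM = 100°  [linear pair at P on AJ]
4. ∠JAM = 52°  [△APM]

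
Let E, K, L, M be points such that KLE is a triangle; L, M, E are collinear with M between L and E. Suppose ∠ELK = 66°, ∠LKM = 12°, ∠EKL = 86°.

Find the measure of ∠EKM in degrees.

∠EKM = 74°

1. ∠KEL = 28°  [△KLE]
2. ∠KLM = 66°  [M on ray LE]
3. ∠KML = 102°  [△KLM]
4. ∠KEM = 28°  [M on ray EL]
5. ∠EMK = 78°  [linear pair at M on LE]
6. ∠EKM = 74°  [△KME]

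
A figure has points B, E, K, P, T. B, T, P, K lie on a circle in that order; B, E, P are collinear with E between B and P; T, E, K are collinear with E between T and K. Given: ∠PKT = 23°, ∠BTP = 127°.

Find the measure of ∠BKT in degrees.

1. ∠PBT = 23°  [same arc TP]
2. ∠BPT = 30°  [△BTP]
3. ∠BKT = 30°  [same arc BT]

∠BKT = 30°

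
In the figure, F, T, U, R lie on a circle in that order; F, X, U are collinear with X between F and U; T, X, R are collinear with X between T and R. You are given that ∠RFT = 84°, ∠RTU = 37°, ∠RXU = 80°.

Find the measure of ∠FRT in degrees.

1. ∠RFU = 37°  [same arc UR]
2. ∠FXR = 100°  [linear pair at X on FU]
3. ∠FRT = 43°  [△FXR]

∠FRT = 43°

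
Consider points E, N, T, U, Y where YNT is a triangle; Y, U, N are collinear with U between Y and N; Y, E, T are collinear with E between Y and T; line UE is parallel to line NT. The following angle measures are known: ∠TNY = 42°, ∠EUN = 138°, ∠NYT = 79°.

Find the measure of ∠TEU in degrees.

∠TEU = 121°

1. ∠NTY = 59°  [△YNT]
2. ∠UEY = 59°  [UE∥NT, corresponding at E]
3. ∠TEU = 121°  [linear pair at E on YT]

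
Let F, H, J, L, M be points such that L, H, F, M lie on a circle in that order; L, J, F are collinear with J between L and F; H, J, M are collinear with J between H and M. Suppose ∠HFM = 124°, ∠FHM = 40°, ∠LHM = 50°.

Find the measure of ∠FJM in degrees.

1. ∠FMH = 16°  [△HFM]
2. ∠LFM = 50°  [same arc LM]
3. ∠FJM = 114°  [△FJM]

∠FJM = 114°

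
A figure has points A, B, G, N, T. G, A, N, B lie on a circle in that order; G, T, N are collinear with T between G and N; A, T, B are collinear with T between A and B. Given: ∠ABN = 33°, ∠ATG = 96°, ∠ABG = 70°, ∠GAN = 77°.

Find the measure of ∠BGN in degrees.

∠BGN = 26°

1. ∠BTN = 96°  [vertical angles at T]
2. ∠GBN = 103°  [cyclic GANB, opposite ∠A+∠B]
3. ∠BNG = 51°  [△NTB]
4. ∠BGN = 26°  [△GNB]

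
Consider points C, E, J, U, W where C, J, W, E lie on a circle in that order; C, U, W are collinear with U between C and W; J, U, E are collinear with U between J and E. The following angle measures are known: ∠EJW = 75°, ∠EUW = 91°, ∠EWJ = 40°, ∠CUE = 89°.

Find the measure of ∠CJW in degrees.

∠CJW = 99°

1. ∠ECW = 75°  [same arc WE]
2. ∠JEW = 65°  [△JWE]
3. ∠CWE = 24°  [△WUE]
4. ∠CEW = 81°  [△CWE]
5. ∠CJW = 99°  [cyclic CJWE, opposite ∠J+∠E]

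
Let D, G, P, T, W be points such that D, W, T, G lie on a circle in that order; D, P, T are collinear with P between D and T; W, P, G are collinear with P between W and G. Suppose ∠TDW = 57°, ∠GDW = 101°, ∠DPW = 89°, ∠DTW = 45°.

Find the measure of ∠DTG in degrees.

∠DTG = 34°

1. ∠TGW = 57°  [same arc WT]
2. ∠GPT = 89°  [vertical angles at P]
3. ∠DTG = 34°  [△TPG]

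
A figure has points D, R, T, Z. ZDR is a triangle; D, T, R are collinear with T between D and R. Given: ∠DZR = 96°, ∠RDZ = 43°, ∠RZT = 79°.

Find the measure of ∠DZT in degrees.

∠DZT = 17°

1. ∠DRZ = 41°  [△ZDR]
2. ∠TDZ = 43°  [T on ray DR]
3. ∠TRZ = 41°  [T on ray RD]
4. ∠RTZ = 60°  [△ZTR]
5. ∠DTZ = 120°  [linear pair at T on DR]
6. ∠DZT = 17°  [△ZDT]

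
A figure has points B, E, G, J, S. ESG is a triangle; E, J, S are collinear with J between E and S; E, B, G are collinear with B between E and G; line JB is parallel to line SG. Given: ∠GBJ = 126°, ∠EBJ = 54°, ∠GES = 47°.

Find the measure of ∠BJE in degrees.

∠BJE = 79°

1. ∠EGS = 54°  [JB∥SG, corresponding at B]
2. ∠ESG = 79°  [△ESG]
3. ∠BJE = 79°  [JB∥SG, corresponding at J]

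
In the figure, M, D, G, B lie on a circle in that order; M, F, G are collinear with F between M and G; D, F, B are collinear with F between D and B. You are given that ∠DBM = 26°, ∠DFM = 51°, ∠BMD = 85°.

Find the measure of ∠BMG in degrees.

1. ∠DGM = 26°  [same arc MD]
2. ∠DFG = 129°  [linear pair at F on MG]
3. ∠BDG = 25°  [△DFG]
4. ∠BMG = 25°  [same arc GB]

∠BMG = 25°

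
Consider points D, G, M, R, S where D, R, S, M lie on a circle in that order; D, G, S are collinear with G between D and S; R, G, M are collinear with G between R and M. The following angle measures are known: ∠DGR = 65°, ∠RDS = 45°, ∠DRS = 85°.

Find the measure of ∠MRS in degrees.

1. ∠RGS = 115°  [linear pair at G on DS]
2. ∠DSR = 50°  [△DRS]
3. ∠MRS = 15°  [△RGS]

∠MRS = 15°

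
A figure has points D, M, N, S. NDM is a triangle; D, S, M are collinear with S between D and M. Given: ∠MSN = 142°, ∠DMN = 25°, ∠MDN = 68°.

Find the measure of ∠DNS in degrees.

∠DNS = 74°

1. ∠DSN = 38°  [linear pair at S on DM]
2. ∠NDS = 68°  [S on ray DM]
3. ∠DNS = 74°  [△NDS]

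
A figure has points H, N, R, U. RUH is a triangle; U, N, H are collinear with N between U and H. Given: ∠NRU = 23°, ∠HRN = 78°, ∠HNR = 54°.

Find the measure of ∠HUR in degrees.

1. ∠RNU = 126°  [linear pair at N on UH]
2. ∠NUR = 31°  [△RUN]
3. ∠HUR = 31°  [N on ray UH]

∠HUR = 31°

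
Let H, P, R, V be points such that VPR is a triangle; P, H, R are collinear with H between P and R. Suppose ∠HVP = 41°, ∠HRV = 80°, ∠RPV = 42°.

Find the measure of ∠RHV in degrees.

1. ∠HPV = 42°  [H on ray PR]
2. ∠PHV = 97°  [△VPH]
3. ∠RHV = 83°  [linear pair at H on PR]

∠RHV = 83°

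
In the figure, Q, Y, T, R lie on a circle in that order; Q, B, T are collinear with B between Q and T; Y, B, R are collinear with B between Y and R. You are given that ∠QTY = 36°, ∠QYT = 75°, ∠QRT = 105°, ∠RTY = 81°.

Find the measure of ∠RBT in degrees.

1. ∠QRY = 36°  [same arc QY]
2. ∠TQY = 69°  [△QYT]
3. ∠RQY = 99°  [cyclic QYTR, opposite ∠Q+∠T]
4. ∠QYR = 45°  [△QYR]
5. ∠TRY = 69°  [same arc YT]
6. ∠QTR = 45°  [same arc QR]
7. ∠RBT = 66°  [△TBR]

∠RBT = 66°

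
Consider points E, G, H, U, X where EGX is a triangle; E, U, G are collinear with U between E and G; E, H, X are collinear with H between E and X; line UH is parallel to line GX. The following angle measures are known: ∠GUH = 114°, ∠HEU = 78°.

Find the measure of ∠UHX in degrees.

∠UHX = 144°

1. ∠EUH = 66°  [linear pair at U on EG]
2. ∠EHU = 36°  [△EUH]
3. ∠UHX = 144°  [linear pair at H on EX]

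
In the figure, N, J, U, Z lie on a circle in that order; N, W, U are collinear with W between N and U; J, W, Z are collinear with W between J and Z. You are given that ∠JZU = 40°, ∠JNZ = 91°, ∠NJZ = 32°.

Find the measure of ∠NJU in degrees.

∠NJU = 83°

1. ∠JNU = 40°  [same arc JU]
2. ∠JZN = 57°  [△NJZ]
3. ∠JUN = 57°  [same arc NJ]
4. ∠NJU = 83°  [△NJU]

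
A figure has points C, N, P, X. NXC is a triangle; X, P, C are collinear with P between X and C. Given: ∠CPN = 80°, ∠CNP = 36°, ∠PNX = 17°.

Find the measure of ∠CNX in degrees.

1. ∠NCP = 64°  [△NPC]
2. ∠NPX = 100°  [linear pair at P on XC]
3. ∠NXP = 63°  [△NXP]
4. ∠NCX = 64°  [P on ray CX]
5. ∠CXN = 63°  [P on ray XC]
6. ∠CNX = 53°  [△NXC]

∠CNX = 53°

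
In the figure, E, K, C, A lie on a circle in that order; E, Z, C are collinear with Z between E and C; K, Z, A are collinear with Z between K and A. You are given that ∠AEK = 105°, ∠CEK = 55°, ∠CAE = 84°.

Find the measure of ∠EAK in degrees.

1. ∠CKE = 96°  [cyclic EKCA, opposite ∠K+∠A]
2. ∠ECK = 29°  [△EKC]
3. ∠EAK = 29°  [same arc EK]

∠EAK = 29°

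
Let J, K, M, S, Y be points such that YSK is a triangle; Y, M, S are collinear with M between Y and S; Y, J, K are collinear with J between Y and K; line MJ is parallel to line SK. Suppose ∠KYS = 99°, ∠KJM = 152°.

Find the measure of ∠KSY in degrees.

1. ∠JYM = 99°  [M on YS, J on YK]
2. ∠MJY = 28°  [linear pair at J on YK]
3. ∠JMY = 53°  [△YMJ]
4. ∠KSY = 53°  [MJ∥SK, corresponding at M]

∠KSY = 53°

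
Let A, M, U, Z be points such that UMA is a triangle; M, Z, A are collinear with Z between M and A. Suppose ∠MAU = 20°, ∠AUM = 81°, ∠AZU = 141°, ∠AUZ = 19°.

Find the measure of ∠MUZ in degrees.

∠MUZ = 62°

1. ∠AMU = 79°  [△UMA]
2. ∠MZU = 39°  [linear pair at Z on MA]
3. ∠UMZ = 79°  [Z on ray MA]
4. ∠MUZ = 62°  [△UMZ]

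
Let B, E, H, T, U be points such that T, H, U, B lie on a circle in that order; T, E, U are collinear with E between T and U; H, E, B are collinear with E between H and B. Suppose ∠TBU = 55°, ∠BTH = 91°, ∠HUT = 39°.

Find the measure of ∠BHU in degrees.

1. ∠THU = 125°  [cyclic THUB, opposite ∠H+∠B]
2. ∠BUH = 89°  [cyclic THUB, opposite ∠T+∠U]
3. ∠HTU = 16°  [△THU]
4. ∠HBU = 16°  [same arc HU]
5. ∠BHU = 75°  [△HUB]

∠BHU = 75°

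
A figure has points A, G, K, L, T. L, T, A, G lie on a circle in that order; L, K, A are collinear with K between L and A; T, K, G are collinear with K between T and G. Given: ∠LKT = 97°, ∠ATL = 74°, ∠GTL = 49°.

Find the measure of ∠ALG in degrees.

1. ∠AGL = 106°  [cyclic LTAG, opposite ∠T+∠G]
2. ∠GAL = 49°  [same arc LG]
3. ∠ALG = 25°  [△LAG]

∠ALG = 25°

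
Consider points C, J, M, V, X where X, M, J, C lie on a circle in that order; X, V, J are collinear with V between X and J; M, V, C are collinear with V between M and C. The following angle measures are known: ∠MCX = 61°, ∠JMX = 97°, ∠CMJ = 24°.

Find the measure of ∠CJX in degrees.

1. ∠JCX = 83°  [cyclic XMJC, opposite ∠M+∠C]
2. ∠CXJ = 24°  [same arc JC]
3. ∠CJX = 73°  [△XJC]

∠CJX = 73°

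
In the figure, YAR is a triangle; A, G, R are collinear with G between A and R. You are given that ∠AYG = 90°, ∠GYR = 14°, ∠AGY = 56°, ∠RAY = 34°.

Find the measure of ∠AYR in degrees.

1. ∠RGY = 124°  [linear pair at G on AR]
2. ∠GRY = 42°  [△YGR]
3. ∠ARY = 42°  [G on ray RA]
4. ∠AYR = 104°  [△YAR]

∠AYR = 104°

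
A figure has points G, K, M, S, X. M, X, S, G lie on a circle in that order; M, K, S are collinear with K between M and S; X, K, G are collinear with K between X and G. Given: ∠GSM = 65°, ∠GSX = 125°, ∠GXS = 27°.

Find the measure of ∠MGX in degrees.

∠MGX = 60°

1. ∠GXM = 65°  [same arc MG]
2. ∠GMX = 55°  [cyclic MXSG, opposite ∠M+∠S]
3. ∠MGX = 60°  [△MXG]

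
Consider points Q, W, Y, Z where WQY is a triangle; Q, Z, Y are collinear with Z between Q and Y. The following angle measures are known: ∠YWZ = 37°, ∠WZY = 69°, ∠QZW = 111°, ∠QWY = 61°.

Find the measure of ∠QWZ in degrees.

∠QWZ = 24°

1. ∠WYZ = 74°  [△WZY]
2. ∠QYW = 74°  [Z on ray YQ]
3. ∠WQY = 45°  [△WQY]
4. ∠WQZ = 45°  [Z on ray QY]
5. ∠QWZ = 24°  [△WQZ]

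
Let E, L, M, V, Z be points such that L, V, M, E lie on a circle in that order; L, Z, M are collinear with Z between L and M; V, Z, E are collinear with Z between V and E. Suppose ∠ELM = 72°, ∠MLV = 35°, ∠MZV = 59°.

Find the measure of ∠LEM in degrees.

1. ∠EVM = 72°  [same arc ME]
2. ∠LMV = 49°  [△VZM]
3. ∠LVM = 96°  [△LVM]
4. ∠LEM = 84°  [cyclic LVME, opposite ∠V+∠E]

∠LEM = 84°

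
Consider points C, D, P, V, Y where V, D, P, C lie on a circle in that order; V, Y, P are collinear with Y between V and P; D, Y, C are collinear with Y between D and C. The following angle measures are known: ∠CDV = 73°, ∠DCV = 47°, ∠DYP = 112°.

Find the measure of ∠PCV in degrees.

∠PCV = 86°

1. ∠CPV = 73°  [same arc VC]
2. ∠CYV = 112°  [vertical angles at Y]
3. ∠CVP = 21°  [△VYC]
4. ∠PCV = 86°  [△VPC]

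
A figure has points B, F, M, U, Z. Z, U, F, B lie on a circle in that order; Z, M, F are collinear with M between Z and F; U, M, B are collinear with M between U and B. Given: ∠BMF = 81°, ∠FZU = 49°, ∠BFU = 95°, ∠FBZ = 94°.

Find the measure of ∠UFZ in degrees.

1. ∠UMZ = 81°  [vertical angles at M]
2. ∠FBU = 49°  [same arc UF]
3. ∠BUF = 36°  [△UFB]
4. ∠FMU = 99°  [linear pair at M on ZF]
5. ∠UFZ = 45°  [△UMF]

∠UFZ = 45°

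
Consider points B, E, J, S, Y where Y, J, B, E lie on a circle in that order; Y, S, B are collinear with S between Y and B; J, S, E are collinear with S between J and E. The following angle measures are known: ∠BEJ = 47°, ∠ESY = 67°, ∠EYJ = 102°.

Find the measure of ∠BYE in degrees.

1. ∠EBJ = 78°  [cyclic YJBE, opposite ∠Y+∠B]
2. ∠BJE = 55°  [△JBE]
3. ∠BYE = 55°  [same arc BE]

∠BYE = 55°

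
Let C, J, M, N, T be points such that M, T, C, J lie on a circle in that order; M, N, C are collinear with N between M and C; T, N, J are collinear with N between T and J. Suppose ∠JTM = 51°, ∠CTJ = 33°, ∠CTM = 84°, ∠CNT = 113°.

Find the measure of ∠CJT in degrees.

1. ∠MCT = 34°  [△TNC]
2. ∠CMT = 62°  [△MTC]
3. ∠CJT = 62°  [same arc TC]

∠CJT = 62°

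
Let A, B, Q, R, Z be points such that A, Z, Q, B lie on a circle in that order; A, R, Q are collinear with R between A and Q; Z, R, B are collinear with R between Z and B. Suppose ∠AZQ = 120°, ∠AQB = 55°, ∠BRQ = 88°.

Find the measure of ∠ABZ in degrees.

∠ABZ = 23°

1. ∠ABQ = 60°  [cyclic AZQB, opposite ∠Z+∠B]
2. ∠BAQ = 65°  [△AQB]
3. ∠ARB = 92°  [linear pair at R on AQ]
4. ∠ABZ = 23°  [△ARB]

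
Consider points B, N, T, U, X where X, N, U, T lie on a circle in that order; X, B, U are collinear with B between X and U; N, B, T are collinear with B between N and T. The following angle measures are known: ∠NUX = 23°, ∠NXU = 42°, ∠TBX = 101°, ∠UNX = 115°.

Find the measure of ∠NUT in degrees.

∠NUT = 82°

1. ∠NTU = 42°  [same arc NU]
2. ∠NBU = 101°  [vertical angles at B]
3. ∠TNU = 56°  [△NBU]
4. ∠NUT = 82°  [△NUT]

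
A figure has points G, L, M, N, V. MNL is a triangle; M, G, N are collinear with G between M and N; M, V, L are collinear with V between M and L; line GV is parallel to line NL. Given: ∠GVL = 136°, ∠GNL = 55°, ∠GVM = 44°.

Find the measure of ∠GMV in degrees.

1. ∠LNM = 55°  [G on ray NM]
2. ∠MLN = 44°  [GV∥NL, corresponding at V]
3. ∠LMN = 81°  [△MNL]
4. ∠GMV = 81°  [G on MN, V on ML]

∠GMV = 81°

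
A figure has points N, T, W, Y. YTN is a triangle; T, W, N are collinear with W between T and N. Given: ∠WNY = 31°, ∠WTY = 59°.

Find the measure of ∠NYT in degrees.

∠NYT = 90°

1. ∠TNY = 31°  [W on ray NT]
2. ∠NTY = 59°  [W on ray TN]
3. ∠NYT = 90°  [△YTN]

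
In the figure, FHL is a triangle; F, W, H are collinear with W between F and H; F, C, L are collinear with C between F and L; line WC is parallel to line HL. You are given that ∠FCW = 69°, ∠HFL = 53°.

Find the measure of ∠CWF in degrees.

1. ∠FLH = 69°  [WC∥HL, corresponding at C]
2. ∠FHL = 58°  [△FHL]
3. ∠CWF = 58°  [WC∥HL, corresponding at W]

∠CWF = 58°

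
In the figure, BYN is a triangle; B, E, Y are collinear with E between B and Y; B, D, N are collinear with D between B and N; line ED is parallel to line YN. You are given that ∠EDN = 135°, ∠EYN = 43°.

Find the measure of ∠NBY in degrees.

∠NBY = 92°

1. ∠BDE = 45°  [linear pair at D on BN]
2. ∠BYN = 43°  [E on ray YB]
3. ∠BNY = 45°  [ED∥YN, corresponding at D]
4. ∠NBY = 92°  [△BYN]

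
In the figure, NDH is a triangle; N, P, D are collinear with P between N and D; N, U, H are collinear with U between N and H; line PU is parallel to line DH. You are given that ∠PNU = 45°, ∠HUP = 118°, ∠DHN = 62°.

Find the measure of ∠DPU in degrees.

∠DPU = 107°

1. ∠NUP = 62°  [linear pair at U on NH]
2. ∠NPU = 73°  [△NPU]
3. ∠DPU = 107°  [linear pair at P on ND]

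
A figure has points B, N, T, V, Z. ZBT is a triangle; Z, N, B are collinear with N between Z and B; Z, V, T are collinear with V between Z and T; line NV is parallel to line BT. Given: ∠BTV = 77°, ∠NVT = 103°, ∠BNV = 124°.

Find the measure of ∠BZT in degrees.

1. ∠NVZ = 77°  [linear pair at V on ZT]
2. ∠VNZ = 56°  [linear pair at N on ZB]
3. ∠NZV = 47°  [△ZNV]
4. ∠BZT = 47°  [N on ZB, V on ZT]

∠BZT = 47°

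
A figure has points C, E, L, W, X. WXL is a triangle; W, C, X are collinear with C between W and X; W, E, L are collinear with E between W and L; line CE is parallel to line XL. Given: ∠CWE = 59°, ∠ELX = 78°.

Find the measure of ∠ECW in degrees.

1. ∠LWX = 59°  [C on WX, E on WL]
2. ∠WLX = 78°  [E on ray LW]
3. ∠LXW = 43°  [△WXL]
4. ∠ECW = 43°  [CE∥XL, corresponding at C]

∠ECW = 43°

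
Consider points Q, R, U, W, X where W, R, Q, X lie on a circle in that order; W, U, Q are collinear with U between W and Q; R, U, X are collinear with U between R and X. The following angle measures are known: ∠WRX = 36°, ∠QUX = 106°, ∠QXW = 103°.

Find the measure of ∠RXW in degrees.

∠RXW = 65°

1. ∠WQX = 36°  [same arc WX]
2. ∠WUX = 74°  [linear pair at U on WQ]
3. ∠QWX = 41°  [△WQX]
4. ∠RXW = 65°  [△WUX]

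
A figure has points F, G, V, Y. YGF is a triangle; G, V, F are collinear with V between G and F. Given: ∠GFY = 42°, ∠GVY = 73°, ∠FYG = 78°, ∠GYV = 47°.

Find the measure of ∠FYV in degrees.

1. ∠VFY = 42°  [V on ray FG]
2. ∠FVY = 107°  [linear pair at V on GF]
3. ∠FYV = 31°  [△YVF]

∠FYV = 31°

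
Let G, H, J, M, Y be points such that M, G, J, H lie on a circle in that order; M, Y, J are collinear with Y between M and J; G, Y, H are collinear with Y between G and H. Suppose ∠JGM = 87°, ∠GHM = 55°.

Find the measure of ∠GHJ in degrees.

1. ∠GJM = 55°  [same arc MG]
2. ∠GMJ = 38°  [△MGJ]
3. ∠GHJ = 38°  [same arc GJ]

∠GHJ = 38°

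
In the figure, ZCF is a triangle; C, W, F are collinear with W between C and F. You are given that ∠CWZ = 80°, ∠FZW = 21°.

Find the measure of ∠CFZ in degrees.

∠CFZ = 59°

1. ∠FWZ = 100°  [linear pair at W on CF]
2. ∠WFZ = 59°  [△ZWF]
3. ∠CFZ = 59°  [W on ray FC]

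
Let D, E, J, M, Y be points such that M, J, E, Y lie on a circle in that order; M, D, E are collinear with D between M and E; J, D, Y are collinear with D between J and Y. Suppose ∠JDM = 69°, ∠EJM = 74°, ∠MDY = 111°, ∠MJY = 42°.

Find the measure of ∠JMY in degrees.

∠JMY = 101°

1. ∠EMJ = 69°  [△MDJ]
2. ∠JEM = 37°  [△MJE]
3. ∠JYM = 37°  [same arc MJ]
4. ∠JMY = 101°  [△MJY]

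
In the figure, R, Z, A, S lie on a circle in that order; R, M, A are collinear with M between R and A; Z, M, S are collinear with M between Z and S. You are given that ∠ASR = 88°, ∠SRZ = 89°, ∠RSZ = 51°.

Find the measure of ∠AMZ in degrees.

1. ∠AZR = 92°  [cyclic RZAS, opposite ∠Z+∠S]
2. ∠RZS = 40°  [△RZS]
3. ∠RAZ = 51°  [same arc RZ]
4. ∠ARZ = 37°  [△RZA]
5. ∠RMZ = 103°  [△RMZ]
6. ∠AMZ = 77°  [linear pair at M on RA]

∠AMZ = 77°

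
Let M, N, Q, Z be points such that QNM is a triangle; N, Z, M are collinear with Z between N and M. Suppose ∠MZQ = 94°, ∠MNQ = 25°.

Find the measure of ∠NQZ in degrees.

1. ∠NZQ = 86°  [linear pair at Z on NM]
2. ∠QNZ = 25°  [Z on ray NM]
3. ∠NQZ = 69°  [△QNZ]

∠NQZ = 69°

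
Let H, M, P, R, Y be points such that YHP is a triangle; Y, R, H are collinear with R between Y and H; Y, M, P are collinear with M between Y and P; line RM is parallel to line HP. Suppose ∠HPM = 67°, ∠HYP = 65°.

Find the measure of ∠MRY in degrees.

∠MRY = 48°

1. ∠HPY = 67°  [M on ray PY]
2. ∠PHY = 48°  [△YHP]
3. ∠MRY = 48°  [RM∥HP, corresponding at R]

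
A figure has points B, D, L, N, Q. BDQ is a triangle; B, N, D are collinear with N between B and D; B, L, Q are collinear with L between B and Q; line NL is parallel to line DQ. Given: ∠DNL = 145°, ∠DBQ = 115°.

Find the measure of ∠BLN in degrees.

1. ∠BNL = 35°  [linear pair at N on BD]
2. ∠LBN = 115°  [N on BD, L on BQ]
3. ∠BLN = 30°  [△BNL]

∠BLN = 30°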